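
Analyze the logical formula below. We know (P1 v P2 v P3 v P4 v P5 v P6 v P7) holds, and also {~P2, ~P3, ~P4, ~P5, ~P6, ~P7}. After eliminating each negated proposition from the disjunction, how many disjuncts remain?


Original disjuncts (7): P1, P2, P3, P4, P5, P6, P7
Negated (eliminate): ~P2, ~P3, ~P4, ~P5, ~P6, ~P7
Remaining disjuncts: P1
Count = 7 - 6 = 1

1


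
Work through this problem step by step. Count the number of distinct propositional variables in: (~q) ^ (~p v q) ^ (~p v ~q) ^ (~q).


Identify each variable that appears in the formula.
Variables found: p, q
Count = 2

2


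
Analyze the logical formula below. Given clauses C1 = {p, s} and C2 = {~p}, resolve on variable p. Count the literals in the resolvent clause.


Remove p from C1 and ~p from C2.
C1 remainder: {s}
C2 remainder: {}
Union (resolvent): {s}
Resolvent has 1 literal(s).

1


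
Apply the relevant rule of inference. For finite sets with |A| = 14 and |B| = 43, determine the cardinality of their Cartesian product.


The Cartesian product A x B contains all ordered pairs (a, b).
|A x B| = |A| * |B| = 14 * 43 = 602

602


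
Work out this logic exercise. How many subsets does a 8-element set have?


The power set of a set with n elements has 2^n elements.
|P(S)| = 2^8 = 256

256


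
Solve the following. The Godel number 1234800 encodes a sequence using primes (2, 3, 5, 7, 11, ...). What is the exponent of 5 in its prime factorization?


Factorize 1234800 by dividing by 5 repeatedly.
Division steps: 5 divides 1234800 exactly 2 time(s).
Exponent of 5 = 2

2


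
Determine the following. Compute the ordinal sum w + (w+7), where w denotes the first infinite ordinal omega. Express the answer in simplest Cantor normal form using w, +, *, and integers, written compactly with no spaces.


Compute w + (w+7).
Ordinal + is associative but NOT commutative; for finite n>0, n + w = w but w + n stays w+n.
w + (w+7) = (w+w) + 7 = w*2+7.
Result = w*2+7

w*2+7


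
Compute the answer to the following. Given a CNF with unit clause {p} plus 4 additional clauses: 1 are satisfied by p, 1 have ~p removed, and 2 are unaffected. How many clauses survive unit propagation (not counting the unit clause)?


Satisfied (removed): 1
Shortened (remain): 1
Unchanged (remain): 2
Remaining = 1 + 2 = 3

3


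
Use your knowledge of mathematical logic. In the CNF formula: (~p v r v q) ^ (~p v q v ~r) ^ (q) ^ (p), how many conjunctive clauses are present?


A CNF formula is a conjunction of clauses.
Clauses are separated by ^.
Counting the conjuncts: 4 clauses.

4


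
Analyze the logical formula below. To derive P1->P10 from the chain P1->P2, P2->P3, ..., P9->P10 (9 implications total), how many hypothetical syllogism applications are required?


With 9 implications in a chain connecting 10 propositions:
P1->P2, P2->P3, ..., P9->P10
Steps needed = (number of implications) - 1 = 9 - 1 = 8

8


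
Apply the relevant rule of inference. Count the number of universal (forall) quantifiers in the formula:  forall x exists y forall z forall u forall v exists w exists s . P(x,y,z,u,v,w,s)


Quantifier prefix: forall x exists y forall z forall u forall v exists w exists s
Mark each quantifier type:
  U E U U U E E
Universal count = 4, Existential count = 3
Asked for universal (forall) quantifiers: 4

4


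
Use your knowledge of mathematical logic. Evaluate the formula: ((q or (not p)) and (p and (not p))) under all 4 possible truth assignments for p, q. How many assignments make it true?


Check all 4 assignments:
p=0, q=0: 0
p=0, q=1: 0
p=1, q=0: 0
p=1, q=1: 0
Count of True = 0

0


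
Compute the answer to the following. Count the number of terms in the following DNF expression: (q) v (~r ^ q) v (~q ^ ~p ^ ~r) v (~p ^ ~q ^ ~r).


A DNF formula is a disjunction of terms (conjunctions).
Terms are separated by v.
Counting the disjuncts: 4 terms.

4


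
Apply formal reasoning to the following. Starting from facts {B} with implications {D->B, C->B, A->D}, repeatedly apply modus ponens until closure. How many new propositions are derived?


Initial facts: {B}
Apply modus ponens to closure:
  (no implication fires)
Final known: {B}
New propositions: {(none)}
Count = 0

0


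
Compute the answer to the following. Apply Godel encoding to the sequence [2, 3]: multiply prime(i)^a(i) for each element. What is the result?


Encode each element as an exponent of the corresponding prime:
  2^2 = 4
  3^3 = 27
Product = 4 * 27 = 108

108


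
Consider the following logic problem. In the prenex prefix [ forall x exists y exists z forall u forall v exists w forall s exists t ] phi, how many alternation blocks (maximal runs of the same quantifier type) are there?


Quantifier-type sequence: A E E A A E A E  (A=forall, E=exists)
Group into maximal same-type runs:
  Ax1 | Ex2 | Ax2 | Ex1 | Ax1 | Ex1
Number of blocks = 6

6


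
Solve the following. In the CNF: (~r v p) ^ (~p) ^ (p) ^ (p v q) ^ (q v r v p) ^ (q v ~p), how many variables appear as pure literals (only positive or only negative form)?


Check each variable for pure literal status:
p: mixed (not pure)
q: pure positive
r: mixed (not pure)
Pure literal count = 1

1


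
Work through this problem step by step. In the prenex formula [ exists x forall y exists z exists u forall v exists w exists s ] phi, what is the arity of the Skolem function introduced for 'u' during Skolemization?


Quantifier prefix: exists x forall y exists z exists u forall v exists w exists s
'u' is existentially quantified at position 4.
Universal variables preceding it: y
Skolem function arity = 1

1


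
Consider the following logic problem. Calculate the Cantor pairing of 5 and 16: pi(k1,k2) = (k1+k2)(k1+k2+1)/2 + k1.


k1 + k2 = 21
(k1+k2)(k1+k2+1)/2 = 21 * 22 / 2 = 231
pi = 231 + 5 = 236

236


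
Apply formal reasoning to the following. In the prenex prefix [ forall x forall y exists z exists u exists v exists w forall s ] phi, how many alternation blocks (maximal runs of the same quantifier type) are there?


Quantifier-type sequence: A A E E E E A  (A=forall, E=exists)
Group into maximal same-type runs:
  Ax2 | Ex4 | Ax1
Number of blocks = 3

3


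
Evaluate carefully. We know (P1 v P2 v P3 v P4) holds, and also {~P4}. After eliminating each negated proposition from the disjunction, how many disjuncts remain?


Original disjuncts (4): P1, P2, P3, P4
Negated (eliminate): ~P4
Remaining disjuncts: P1, P2, P3
Count = 4 - 1 = 3

3


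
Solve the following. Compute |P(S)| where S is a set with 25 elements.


The power set of a set with n elements has 2^n elements.
|P(S)| = 2^25 = 33554432

33554432


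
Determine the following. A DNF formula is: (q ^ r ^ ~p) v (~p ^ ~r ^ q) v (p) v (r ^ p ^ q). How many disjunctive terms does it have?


A DNF formula is a disjunction of terms (conjunctions).
Terms are separated by v.
Counting the disjuncts: 4 terms.

4


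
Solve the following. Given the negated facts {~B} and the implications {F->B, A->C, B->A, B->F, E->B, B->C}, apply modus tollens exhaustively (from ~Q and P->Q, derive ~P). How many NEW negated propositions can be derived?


Initial negated facts: {~B}
Apply modus tollens to closure:
  ~B and F->B  =>  ~F
  ~B and E->B  =>  ~E
Final negated: {~B, ~E, ~F}
New negations: {~E, ~F}
Count = 2

2


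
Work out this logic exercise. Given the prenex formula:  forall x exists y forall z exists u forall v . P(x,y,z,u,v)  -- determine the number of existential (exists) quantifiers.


Quantifier prefix: forall x exists y forall z exists u forall v
Mark each quantifier type:
  U E U E U
Universal count = 3, Existential count = 2
Asked for existential (exists) quantifiers: 2

2


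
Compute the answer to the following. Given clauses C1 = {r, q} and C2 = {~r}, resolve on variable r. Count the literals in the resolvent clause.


Remove r from C1 and ~r from C2.
C1 remainder: {q}
C2 remainder: {}
Union (resolvent): {q}
Resolvent has 1 literal(s).

1


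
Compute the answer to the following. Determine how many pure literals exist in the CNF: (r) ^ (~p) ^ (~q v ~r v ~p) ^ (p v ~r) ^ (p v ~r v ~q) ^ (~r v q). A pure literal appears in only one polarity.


Check each variable for pure literal status:
p: mixed (not pure)
q: mixed (not pure)
r: mixed (not pure)
Pure literal count = 0

0


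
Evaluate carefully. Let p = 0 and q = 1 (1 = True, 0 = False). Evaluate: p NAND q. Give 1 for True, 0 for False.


p = 0, q = 1
Operation: p NAND q
Evaluate: 0 NAND 1 = 1

1


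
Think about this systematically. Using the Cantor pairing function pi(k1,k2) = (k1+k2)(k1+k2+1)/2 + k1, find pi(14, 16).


k1 + k2 = 30
(k1+k2)(k1+k2+1)/2 = 30 * 31 / 2 = 465
pi = 465 + 14 = 479

479


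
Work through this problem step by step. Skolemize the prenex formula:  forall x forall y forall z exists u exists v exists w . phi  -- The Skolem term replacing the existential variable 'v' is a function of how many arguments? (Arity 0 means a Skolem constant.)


Quantifier prefix: forall x forall y forall z exists u exists v exists w
'v' is existentially quantified at position 5.
Universal variables preceding it: x, y, z
Skolem function arity = 3

3


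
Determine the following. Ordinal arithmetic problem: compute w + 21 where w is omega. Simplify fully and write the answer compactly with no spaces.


Compute w + 21.
Ordinal + is associative but NOT commutative; for finite n>0, n + w = w but w + n stays w+n.
w + 21 is already in normal form (a successor ordinal beyond w).
Result = w+21

w+21


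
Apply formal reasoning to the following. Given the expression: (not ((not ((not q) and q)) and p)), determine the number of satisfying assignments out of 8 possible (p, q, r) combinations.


Check all 8 assignments:
p=0, q=0, r=0: 1
p=0, q=0, r=1: 1
p=0, q=1, r=0: 1
p=0, q=1, r=1: 1
p=1, q=0, r=0: 0
p=1, q=0, r=1: 0
p=1, q=1, r=0: 0
p=1, q=1, r=1: 0
Count of True = 4

4


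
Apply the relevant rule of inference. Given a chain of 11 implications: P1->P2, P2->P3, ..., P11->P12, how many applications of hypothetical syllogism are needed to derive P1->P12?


With 11 implications in a chain connecting 12 propositions:
P1->P2, P2->P3, ..., P11->P12
Steps needed = (number of implications) - 1 = 11 - 1 = 10

10


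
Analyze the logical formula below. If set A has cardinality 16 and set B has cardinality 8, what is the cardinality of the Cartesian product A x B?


The Cartesian product A x B contains all ordered pairs (a, b).
|A x B| = |A| * |B| = 16 * 8 = 128

128


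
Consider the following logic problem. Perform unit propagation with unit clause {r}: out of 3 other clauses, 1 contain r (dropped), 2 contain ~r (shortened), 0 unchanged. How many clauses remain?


Satisfied (removed): 1
Shortened (remain): 2
Unchanged (remain): 0
Remaining = 2 + 0 = 2

2


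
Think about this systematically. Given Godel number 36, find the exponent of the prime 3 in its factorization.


Factorize 36 by dividing by 3 repeatedly.
Division steps: 3 divides 36 exactly 2 time(s).
Exponent of 3 = 2

2


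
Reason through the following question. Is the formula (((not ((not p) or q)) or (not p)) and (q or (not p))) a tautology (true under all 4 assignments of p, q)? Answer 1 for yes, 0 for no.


Check all 4 assignments:
p=0, q=0: 1
p=0, q=1: 1
p=1, q=0: 0
p=1, q=1: 0
Satisfying count = 2/4.
Tautology iff count = 4: no.

0


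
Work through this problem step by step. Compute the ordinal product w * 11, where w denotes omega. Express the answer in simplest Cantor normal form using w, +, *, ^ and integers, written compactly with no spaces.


Compute w * 11.
Ordinal * is associative and left-distributive over +, but NOT commutative; for finite n>1, n*w = w but w*n stays w*n.
w * 11 means 11 copies of w concatenated: w*11.
Result = w*11

w*11


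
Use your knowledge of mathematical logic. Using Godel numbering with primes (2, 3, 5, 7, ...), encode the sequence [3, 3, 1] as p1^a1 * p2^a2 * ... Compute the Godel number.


Encode each element as an exponent of the corresponding prime:
  2^3 = 8
  3^3 = 27
  5^1 = 5
Product = 8 * 27 * 5 = 1080

1080


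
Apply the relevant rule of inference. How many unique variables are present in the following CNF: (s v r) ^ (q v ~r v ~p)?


Identify each variable that appears in the formula.
Variables found: p, q, r, s
Count = 4

4


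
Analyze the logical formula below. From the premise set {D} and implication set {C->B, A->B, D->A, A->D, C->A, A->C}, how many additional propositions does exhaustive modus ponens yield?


Initial facts: {D}
Apply modus ponens to closure:
  D and D->A  =>  A
  A and A->C  =>  C
  C and C->B  =>  B
Final known: {A, B, C, D}
New propositions: {A, B, C}
Count = 3

3


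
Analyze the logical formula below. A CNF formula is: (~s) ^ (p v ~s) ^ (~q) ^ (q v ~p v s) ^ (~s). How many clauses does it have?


A CNF formula is a conjunction of clauses.
Clauses are separated by ^.
Counting the conjuncts: 5 clauses.

5


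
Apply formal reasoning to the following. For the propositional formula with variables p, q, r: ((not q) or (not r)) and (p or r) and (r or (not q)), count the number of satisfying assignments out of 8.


Evaluate all 8 assignments for p, q, r:
p=0, q=0, r=0: 0
p=0, q=0, r=1: 1
p=0, q=1, r=0: 0
p=0, q=1, r=1: 0
p=1, q=0, r=0: 1
p=1, q=0, r=1: 1
p=1, q=1, r=0: 0
p=1, q=1, r=1: 0
Satisfying count = 3

3


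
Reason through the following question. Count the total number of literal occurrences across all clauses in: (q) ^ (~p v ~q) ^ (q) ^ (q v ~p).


Counting literals in each clause:
Clause 1: 1 literal(s)
Clause 2: 2 literal(s)
Clause 3: 1 literal(s)
Clause 4: 2 literal(s)
Total = 6

6


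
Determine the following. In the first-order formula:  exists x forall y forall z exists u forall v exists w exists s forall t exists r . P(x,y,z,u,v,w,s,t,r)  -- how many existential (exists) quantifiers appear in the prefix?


Quantifier prefix: exists x forall y forall z exists u forall v exists w exists s forall t exists r
Mark each quantifier type:
  E U U E U E E U E
Universal count = 4, Existential count = 5
Asked for existential (exists) quantifiers: 5

5


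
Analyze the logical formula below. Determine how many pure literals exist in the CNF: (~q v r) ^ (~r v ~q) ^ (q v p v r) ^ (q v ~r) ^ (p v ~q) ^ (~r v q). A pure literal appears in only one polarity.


Check each variable for pure literal status:
p: pure positive
q: mixed (not pure)
r: mixed (not pure)
Pure literal count = 1

1


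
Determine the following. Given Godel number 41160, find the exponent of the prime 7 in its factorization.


Factorize 41160 by dividing by 7 repeatedly.
Division steps: 7 divides 41160 exactly 3 time(s).
Exponent of 7 = 3

3


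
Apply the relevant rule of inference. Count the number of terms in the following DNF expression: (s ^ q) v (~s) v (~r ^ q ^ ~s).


A DNF formula is a disjunction of terms (conjunctions).
Terms are separated by v.
Counting the disjuncts: 3 terms.

3


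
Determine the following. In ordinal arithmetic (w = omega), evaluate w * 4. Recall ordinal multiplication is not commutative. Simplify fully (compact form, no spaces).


Compute w * 4.
Ordinal * is associative and left-distributive over +, but NOT commutative; for finite n>1, n*w = w but w*n stays w*n.
w * 4 means 4 copies of w concatenated: w*4.
Result = w*4

w*4


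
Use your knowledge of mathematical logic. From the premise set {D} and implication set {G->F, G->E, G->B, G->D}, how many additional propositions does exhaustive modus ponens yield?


Initial facts: {D}
Apply modus ponens to closure:
  (no implication fires)
Final known: {D}
New propositions: {(none)}
Count = 0

0


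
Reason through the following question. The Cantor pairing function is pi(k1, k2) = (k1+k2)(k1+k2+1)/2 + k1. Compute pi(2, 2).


k1 + k2 = 4
(k1+k2)(k1+k2+1)/2 = 4 * 5 / 2 = 10
pi = 10 + 2 = 12

12


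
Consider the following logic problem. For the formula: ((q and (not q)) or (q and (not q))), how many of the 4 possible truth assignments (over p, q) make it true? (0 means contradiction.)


Check all 4 assignments:
p=0, q=0: 0
p=0, q=1: 0
p=1, q=0: 0
p=1, q=1: 0
Count of True = 0

0


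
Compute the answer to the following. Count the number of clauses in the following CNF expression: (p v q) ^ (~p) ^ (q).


A CNF formula is a conjunction of clauses.
Clauses are separated by ^.
Counting the conjuncts: 3 clauses.

3


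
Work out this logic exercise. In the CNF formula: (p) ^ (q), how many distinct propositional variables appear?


Identify each variable that appears in the formula.
Variables found: p, q
Count = 2

2


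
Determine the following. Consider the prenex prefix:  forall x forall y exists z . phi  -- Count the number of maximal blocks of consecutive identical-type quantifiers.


Quantifier-type sequence: A A E  (A=forall, E=exists)
Group into maximal same-type runs:
  Ax2 | Ex1
Number of blocks = 2

2


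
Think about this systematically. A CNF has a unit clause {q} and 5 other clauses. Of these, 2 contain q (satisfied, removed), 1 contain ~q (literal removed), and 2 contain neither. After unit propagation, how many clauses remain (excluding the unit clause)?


Satisfied (removed): 2
Shortened (remain): 1
Unchanged (remain): 2
Remaining = 1 + 2 = 3

3


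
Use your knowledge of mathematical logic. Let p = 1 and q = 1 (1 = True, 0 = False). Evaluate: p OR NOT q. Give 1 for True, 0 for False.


p = 1, q = 1
Operation: p OR NOT q
Evaluate: 1 OR NOT 1 = 1

1


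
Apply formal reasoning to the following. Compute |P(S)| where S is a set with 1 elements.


The power set of a set with n elements has 2^n elements.
|P(S)| = 2^1 = 2

2


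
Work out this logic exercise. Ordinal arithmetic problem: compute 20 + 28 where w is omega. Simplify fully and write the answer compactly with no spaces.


Compute 20 + 28.
Ordinal + is associative but NOT commutative; for finite n>0, n + w = w but w + n stays w+n.
Both operands finite; ordinal + agrees with natural +: 20 + 28 = 48.
Result = 48

48


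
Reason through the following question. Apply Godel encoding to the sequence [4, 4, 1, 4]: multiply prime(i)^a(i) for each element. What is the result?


Encode each element as an exponent of the corresponding prime:
  2^4 = 16
  3^4 = 81
  5^1 = 5
  7^4 = 2401
Product = 16 * 81 * 5 * 2401 = 15558480

15558480


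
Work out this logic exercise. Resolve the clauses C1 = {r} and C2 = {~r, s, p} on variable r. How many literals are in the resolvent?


Remove r from C1 and ~r from C2.
C1 remainder: {}
C2 remainder: {s, p}
Union (resolvent): {p, s}
Resolvent has 2 literal(s).

2


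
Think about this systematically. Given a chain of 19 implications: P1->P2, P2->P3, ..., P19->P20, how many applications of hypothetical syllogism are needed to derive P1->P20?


With 19 implications in a chain connecting 20 propositions:
P1->P2, P2->P3, ..., P19->P20
Steps needed = (number of implications) - 1 = 19 - 1 = 18

18


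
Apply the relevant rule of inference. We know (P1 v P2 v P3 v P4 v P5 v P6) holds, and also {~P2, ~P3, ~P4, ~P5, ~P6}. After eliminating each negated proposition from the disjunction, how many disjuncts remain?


Original disjuncts (6): P1, P2, P3, P4, P5, P6
Negated (eliminate): ~P2, ~P3, ~P4, ~P5, ~P6
Remaining disjuncts: P1
Count = 6 - 5 = 1

1


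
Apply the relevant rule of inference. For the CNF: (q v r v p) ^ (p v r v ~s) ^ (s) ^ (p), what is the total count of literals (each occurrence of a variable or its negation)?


Counting literals in each clause:
Clause 1: 3 literal(s)
Clause 2: 3 literal(s)
Clause 3: 1 literal(s)
Clause 4: 1 literal(s)
Total = 8

8


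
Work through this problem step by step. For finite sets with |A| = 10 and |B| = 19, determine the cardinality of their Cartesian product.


The Cartesian product A x B contains all ordered pairs (a, b).
|A x B| = |A| * |B| = 10 * 19 = 190

190


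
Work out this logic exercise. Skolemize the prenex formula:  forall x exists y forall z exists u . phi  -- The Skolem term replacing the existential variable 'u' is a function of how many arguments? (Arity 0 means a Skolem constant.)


Quantifier prefix: forall x exists y forall z exists u
'u' is existentially quantified at position 4.
Universal variables preceding it: x, z
Skolem function arity = 2

2


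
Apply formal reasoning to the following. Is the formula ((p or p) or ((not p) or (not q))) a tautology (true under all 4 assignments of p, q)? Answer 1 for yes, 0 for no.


Check all 4 assignments:
p=0, q=0: 1
p=0, q=1: 1
p=1, q=0: 1
p=1, q=1: 1
Satisfying count = 4/4.
Tautology iff count = 4: yes.

1


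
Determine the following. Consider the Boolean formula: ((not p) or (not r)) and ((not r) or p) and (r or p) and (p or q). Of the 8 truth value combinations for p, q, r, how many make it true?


Evaluate all 8 assignments for p, q, r:
p=0, q=0, r=0: 0
p=0, q=0, r=1: 0
p=0, q=1, r=0: 0
p=0, q=1, r=1: 0
p=1, q=0, r=0: 1
p=1, q=0, r=1: 0
p=1, q=1, r=0: 1
p=1, q=1, r=1: 0
Satisfying count = 2

2


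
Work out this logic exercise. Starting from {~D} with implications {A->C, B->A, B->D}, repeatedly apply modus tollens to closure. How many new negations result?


Initial negated facts: {~D}
Apply modus tollens to closure:
  ~D and B->D  =>  ~B
Final negated: {~B, ~D}
New negations: {~B}
Count = 1

1


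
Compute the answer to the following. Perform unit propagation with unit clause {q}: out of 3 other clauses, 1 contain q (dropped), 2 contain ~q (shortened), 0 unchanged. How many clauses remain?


Satisfied (removed): 1
Shortened (remain): 2
Unchanged (remain): 0
Remaining = 2 + 0 = 2

2


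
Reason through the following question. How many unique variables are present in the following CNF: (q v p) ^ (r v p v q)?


Identify each variable that appears in the formula.
Variables found: p, q, r
Count = 3

3


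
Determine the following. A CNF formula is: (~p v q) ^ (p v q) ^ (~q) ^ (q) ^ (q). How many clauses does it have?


A CNF formula is a conjunction of clauses.
Clauses are separated by ^.
Counting the conjuncts: 5 clauses.

5


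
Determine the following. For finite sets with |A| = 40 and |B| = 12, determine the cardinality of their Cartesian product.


The Cartesian product A x B contains all ordered pairs (a, b).
|A x B| = |A| * |B| = 40 * 12 = 480

480


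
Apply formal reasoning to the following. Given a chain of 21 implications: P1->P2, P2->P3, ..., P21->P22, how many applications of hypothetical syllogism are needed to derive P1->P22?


With 21 implications in a chain connecting 22 propositions:
P1->P2, P2->P3, ..., P21->P22
Steps needed = (number of implications) - 1 = 21 - 1 = 20

20


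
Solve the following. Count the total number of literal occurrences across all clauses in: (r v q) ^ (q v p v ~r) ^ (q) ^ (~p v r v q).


Counting literals in each clause:
Clause 1: 2 literal(s)
Clause 2: 3 literal(s)
Clause 3: 1 literal(s)
Clause 4: 3 literal(s)
Total = 9

9


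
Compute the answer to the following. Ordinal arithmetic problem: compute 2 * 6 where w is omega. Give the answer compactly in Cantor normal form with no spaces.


Compute 2 * 6.
Ordinal * is associative and left-distributive over +, but NOT commutative; for finite n>1, n*w = w but w*n stays w*n.
Both finite; ordinal * agrees with natural *: 2 * 6 = 12.
Result = 12

12


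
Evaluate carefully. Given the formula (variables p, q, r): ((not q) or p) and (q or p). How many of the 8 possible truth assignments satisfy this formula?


Evaluate all 8 assignments for p, q, r:
p=0, q=0, r=0: 0
p=0, q=0, r=1: 0
p=0, q=1, r=0: 0
p=0, q=1, r=1: 0
p=1, q=0, r=0: 1
p=1, q=0, r=1: 1
p=1, q=1, r=0: 1
p=1, q=1, r=1: 1
Satisfying count = 4

4


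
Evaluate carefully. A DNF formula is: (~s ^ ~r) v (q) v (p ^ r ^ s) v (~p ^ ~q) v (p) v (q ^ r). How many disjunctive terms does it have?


A DNF formula is a disjunction of terms (conjunctions).
Terms are separated by v.
Counting the disjuncts: 6 terms.

6


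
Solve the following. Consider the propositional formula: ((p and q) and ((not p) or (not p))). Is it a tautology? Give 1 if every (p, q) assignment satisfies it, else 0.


Check all 4 assignments:
p=0, q=0: 0
p=0, q=1: 0
p=1, q=0: 0
p=1, q=1: 0
Satisfying count = 0/4.
Tautology iff count = 4: no.

0


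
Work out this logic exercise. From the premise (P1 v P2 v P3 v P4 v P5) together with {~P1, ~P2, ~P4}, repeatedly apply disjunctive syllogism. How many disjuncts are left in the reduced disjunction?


Original disjuncts (5): P1, P2, P3, P4, P5
Negated (eliminate): ~P1, ~P2, ~P4
Remaining disjuncts: P3, P5
Count = 5 - 3 = 2

2


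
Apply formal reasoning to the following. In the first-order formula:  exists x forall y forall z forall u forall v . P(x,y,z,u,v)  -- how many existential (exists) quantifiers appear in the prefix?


Quantifier prefix: exists x forall y forall z forall u forall v
Mark each quantifier type:
  E U U U U
Universal count = 4, Existential count = 1
Asked for existential (exists) quantifiers: 1

1


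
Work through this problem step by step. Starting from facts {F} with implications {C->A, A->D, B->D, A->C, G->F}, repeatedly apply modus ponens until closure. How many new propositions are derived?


Initial facts: {F}
Apply modus ponens to closure:
  (no implication fires)
Final known: {F}
New propositions: {(none)}
Count = 0

0


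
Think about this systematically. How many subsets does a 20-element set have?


The power set of a set with n elements has 2^n elements.
|P(S)| = 2^20 = 1048576

1048576


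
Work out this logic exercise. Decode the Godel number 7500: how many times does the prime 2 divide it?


Factorize 7500 by dividing by 2 repeatedly.
Division steps: 2 divides 7500 exactly 2 time(s).
Exponent of 2 = 2

2


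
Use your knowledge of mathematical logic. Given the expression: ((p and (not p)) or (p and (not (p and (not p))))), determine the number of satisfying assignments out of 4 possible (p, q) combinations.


Check all 4 assignments:
p=0, q=0: 0
p=0, q=1: 0
p=1, q=0: 1
p=1, q=1: 1
Count of True = 2

2


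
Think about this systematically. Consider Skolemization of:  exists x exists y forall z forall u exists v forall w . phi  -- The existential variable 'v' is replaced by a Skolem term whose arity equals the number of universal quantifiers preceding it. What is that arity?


Quantifier prefix: exists x exists y forall z forall u exists v forall w
'v' is existentially quantified at position 5.
Universal variables preceding it: z, u
Skolem function arity = 2

2


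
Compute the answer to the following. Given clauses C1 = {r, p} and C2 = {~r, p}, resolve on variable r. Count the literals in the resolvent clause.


Remove r from C1 and ~r from C2.
C1 remainder: {p}
C2 remainder: {p}
Union (resolvent): {p}
Resolvent has 1 literal(s).

1


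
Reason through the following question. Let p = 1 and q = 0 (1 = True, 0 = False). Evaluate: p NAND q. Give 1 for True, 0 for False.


p = 1, q = 0
Operation: p NAND q
Evaluate: 1 NAND 0 = 1

1


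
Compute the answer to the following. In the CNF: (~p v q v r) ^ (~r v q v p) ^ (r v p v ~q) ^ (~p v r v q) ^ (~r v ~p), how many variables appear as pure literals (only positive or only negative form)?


Check each variable for pure literal status:
p: mixed (not pure)
q: mixed (not pure)
r: mixed (not pure)
Pure literal count = 0

0


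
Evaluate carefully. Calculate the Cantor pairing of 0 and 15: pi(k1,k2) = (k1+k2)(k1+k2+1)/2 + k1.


k1 + k2 = 15
(k1+k2)(k1+k2+1)/2 = 15 * 16 / 2 = 120
pi = 120 + 0 = 120

120


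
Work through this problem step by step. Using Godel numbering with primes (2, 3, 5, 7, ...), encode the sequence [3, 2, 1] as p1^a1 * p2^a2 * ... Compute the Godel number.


Encode each element as an exponent of the corresponding prime:
  2^3 = 8
  3^2 = 9
  5^1 = 5
Product = 8 * 9 * 5 = 360

360


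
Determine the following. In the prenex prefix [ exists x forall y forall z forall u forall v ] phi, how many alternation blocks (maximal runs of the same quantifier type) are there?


Quantifier-type sequence: E A A A A  (A=forall, E=exists)
Group into maximal same-type runs:
  Ex1 | Ax4
Number of blocks = 2

2


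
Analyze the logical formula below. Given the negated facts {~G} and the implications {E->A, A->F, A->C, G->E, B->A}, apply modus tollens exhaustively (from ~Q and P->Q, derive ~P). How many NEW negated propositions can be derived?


Initial negated facts: {~G}
Apply modus tollens to closure:
  (no implication fires)
Final negated: {~G}
New negations: {(none)}
Count = 0

0


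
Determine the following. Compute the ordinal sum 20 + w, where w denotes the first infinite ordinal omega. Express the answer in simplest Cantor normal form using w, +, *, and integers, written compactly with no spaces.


Compute 20 + w.
Ordinal + is associative but NOT commutative; for finite n>0, n + w = w but w + n stays w+n.
Any finite left addend is absorbed by w on the right: 20 + w = w.
Result = w

w


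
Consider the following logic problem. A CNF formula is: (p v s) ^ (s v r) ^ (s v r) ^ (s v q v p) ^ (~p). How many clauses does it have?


A CNF formula is a conjunction of clauses.
Clauses are separated by ^.
Counting the conjuncts: 5 clauses.

5


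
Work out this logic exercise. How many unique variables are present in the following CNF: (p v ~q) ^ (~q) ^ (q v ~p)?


Identify each variable that appears in the formula.
Variables found: p, q
Count = 2

2


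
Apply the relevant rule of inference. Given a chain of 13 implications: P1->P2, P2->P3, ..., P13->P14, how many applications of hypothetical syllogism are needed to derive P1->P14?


With 13 implications in a chain connecting 14 propositions:
P1->P2, P2->P3, ..., P13->P14
Steps needed = (number of implications) - 1 = 13 - 1 = 12

12


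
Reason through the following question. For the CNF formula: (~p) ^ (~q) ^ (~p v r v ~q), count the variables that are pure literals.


Check each variable for pure literal status:
p: pure negative
q: pure negative
r: pure positive
Pure literal count = 3

3


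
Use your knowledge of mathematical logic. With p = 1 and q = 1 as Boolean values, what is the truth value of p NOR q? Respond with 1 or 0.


p = 1, q = 1
Operation: p NOR q
Evaluate: 1 NOR 1 = 0

0


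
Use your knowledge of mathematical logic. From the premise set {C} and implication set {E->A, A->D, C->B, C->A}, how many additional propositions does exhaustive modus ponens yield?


Initial facts: {C}
Apply modus ponens to closure:
  C and C->B  =>  B
  C and C->A  =>  A
  A and A->D  =>  D
Final known: {A, B, C, D}
New propositions: {A, B, D}
Count = 3

3


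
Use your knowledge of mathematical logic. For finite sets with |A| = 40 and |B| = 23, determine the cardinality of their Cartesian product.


The Cartesian product A x B contains all ordered pairs (a, b).
|A x B| = |A| * |B| = 40 * 23 = 920

920


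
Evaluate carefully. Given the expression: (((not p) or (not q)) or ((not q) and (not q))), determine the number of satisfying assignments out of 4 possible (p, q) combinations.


Check all 4 assignments:
p=0, q=0: 1
p=0, q=1: 1
p=1, q=0: 1
p=1, q=1: 0
Count of True = 3

3


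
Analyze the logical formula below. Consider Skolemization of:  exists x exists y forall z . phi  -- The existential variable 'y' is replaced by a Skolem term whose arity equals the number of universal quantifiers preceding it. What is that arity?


Quantifier prefix: exists x exists y forall z
'y' is existentially quantified at position 2.
No universal quantifiers precede it.
Skolem function arity = 0 (a Skolem constant)

0


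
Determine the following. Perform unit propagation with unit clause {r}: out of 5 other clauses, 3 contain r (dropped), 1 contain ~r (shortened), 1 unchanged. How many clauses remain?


Satisfied (removed): 3
Shortened (remain): 1
Unchanged (remain): 1
Remaining = 1 + 1 = 2

2


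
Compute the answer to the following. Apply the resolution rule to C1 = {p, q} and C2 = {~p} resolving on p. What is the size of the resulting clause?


Remove p from C1 and ~p from C2.
C1 remainder: {q}
C2 remainder: {}
Union (resolvent): {q}
Resolvent has 1 literal(s).

1


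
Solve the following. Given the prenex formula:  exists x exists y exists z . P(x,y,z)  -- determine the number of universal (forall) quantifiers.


Quantifier prefix: exists x exists y exists z
Mark each quantifier type:
  E E E
Universal count = 0, Existential count = 3
Asked for universal (forall) quantifiers: 0

0


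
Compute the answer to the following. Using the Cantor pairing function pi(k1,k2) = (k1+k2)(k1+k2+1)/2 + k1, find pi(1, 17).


k1 + k2 = 18
(k1+k2)(k1+k2+1)/2 = 18 * 19 / 2 = 171
pi = 171 + 1 = 172

172


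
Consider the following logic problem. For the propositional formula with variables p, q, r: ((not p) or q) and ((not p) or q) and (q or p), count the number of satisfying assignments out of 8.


Evaluate all 8 assignments for p, q, r:
p=0, q=0, r=0: 0
p=0, q=0, r=1: 0
p=0, q=1, r=0: 1
p=0, q=1, r=1: 1
p=1, q=0, r=0: 0
p=1, q=0, r=1: 0
p=1, q=1, r=0: 1
p=1, q=1, r=1: 1
Satisfying count = 4

4


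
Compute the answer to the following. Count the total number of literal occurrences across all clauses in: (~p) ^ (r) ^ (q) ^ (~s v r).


Counting literals in each clause:
Clause 1: 1 literal(s)
Clause 2: 1 literal(s)
Clause 3: 1 literal(s)
Clause 4: 2 literal(s)
Total = 5

5


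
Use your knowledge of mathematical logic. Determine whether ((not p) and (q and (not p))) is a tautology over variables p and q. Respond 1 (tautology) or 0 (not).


Check all 4 assignments:
p=0, q=0: 0
p=0, q=1: 1
p=1, q=0: 0
p=1, q=1: 0
Satisfying count = 1/4.
Tautology iff count = 4: no.

0


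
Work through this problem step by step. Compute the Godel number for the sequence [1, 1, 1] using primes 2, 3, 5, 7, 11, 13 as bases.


Encode each element as an exponent of the corresponding prime:
  2^1 = 2
  3^1 = 3
  5^1 = 5
Product = 2 * 3 * 5 = 30

30


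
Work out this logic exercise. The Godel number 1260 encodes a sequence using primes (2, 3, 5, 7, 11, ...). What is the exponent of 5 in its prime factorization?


Factorize 1260 by dividing by 5 repeatedly.
Division steps: 5 divides 1260 exactly 1 time(s).
Exponent of 5 = 1

1


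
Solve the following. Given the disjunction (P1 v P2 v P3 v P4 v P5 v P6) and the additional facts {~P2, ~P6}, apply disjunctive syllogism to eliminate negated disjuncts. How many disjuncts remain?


Original disjuncts (6): P1, P2, P3, P4, P5, P6
Negated (eliminate): ~P2, ~P6
Remaining disjuncts: P1, P3, P4, P5
Count = 6 - 2 = 4

4


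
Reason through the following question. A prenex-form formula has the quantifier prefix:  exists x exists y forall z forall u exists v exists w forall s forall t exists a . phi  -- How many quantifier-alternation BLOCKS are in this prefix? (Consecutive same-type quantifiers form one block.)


Quantifier-type sequence: E E A A E E A A E  (A=forall, E=exists)
Group into maximal same-type runs:
  Ex2 | Ax2 | Ex2 | Ax2 | Ex1
Number of blocks = 5

5


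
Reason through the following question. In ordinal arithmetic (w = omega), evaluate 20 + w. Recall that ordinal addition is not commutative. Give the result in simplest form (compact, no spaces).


Compute 20 + w.
Ordinal + is associative but NOT commutative; for finite n>0, n + w = w but w + n stays w+n.
Any finite left addend is absorbed by w on the right: 20 + w = w.
Result = w

w


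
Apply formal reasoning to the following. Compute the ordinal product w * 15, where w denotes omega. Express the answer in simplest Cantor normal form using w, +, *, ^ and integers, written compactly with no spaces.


Compute w * 15.
Ordinal * is associative and left-distributive over +, but NOT commutative; for finite n>1, n*w = w but w*n stays w*n.
w * 15 means 15 copies of w concatenated: w*15.
Result = w*15

w*15


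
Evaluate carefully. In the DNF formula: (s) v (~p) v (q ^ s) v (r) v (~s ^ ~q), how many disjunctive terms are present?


A DNF formula is a disjunction of terms (conjunctions).
Terms are separated by v.
Counting the disjuncts: 5 terms.

5


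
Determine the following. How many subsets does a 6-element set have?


The power set of a set with n elements has 2^n elements.
|P(S)| = 2^6 = 64

64


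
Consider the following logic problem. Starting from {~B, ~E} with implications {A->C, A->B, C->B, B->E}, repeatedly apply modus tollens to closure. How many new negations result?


Initial negated facts: {~B, ~E}
Apply modus tollens to closure:
  ~B and A->B  =>  ~A
  ~B and C->B  =>  ~C
Final negated: {~A, ~B, ~C, ~E}
New negations: {~A, ~C}
Count = 2

2


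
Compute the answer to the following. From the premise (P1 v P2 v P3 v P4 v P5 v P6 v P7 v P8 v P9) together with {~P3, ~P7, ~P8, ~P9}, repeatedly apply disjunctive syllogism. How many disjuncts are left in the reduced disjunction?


Original disjuncts (9): P1, P2, P3, P4, P5, P6, P7, P8, P9
Negated (eliminate): ~P3, ~P7, ~P8, ~P9
Remaining disjuncts: P1, P2, P4, P5, P6
Count = 9 - 4 = 5

5


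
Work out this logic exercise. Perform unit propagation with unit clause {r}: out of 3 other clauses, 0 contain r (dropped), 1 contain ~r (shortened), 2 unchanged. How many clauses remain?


Satisfied (removed): 0
Shortened (remain): 1
Unchanged (remain): 2
Remaining = 1 + 2 = 3

3


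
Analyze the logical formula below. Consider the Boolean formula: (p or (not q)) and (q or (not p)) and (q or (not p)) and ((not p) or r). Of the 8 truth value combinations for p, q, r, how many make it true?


Evaluate all 8 assignments for p, q, r:
p=0, q=0, r=0: 1
p=0, q=0, r=1: 1
p=0, q=1, r=0: 0
p=0, q=1, r=1: 0
p=1, q=0, r=0: 0
p=1, q=0, r=1: 0
p=1, q=1, r=0: 0
p=1, q=1, r=1: 1
Satisfying count = 3

3


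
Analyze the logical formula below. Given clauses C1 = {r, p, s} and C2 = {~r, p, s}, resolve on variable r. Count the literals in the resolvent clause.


Remove r from C1 and ~r from C2.
C1 remainder: {p, s}
C2 remainder: {p, s}
Union (resolvent): {p, s}
Resolvent has 2 literal(s).

2


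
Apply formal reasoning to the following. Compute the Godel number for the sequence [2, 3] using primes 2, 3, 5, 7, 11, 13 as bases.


Encode each element as an exponent of the corresponding prime:
  2^2 = 4
  3^3 = 27
Product = 4 * 27 = 108

108


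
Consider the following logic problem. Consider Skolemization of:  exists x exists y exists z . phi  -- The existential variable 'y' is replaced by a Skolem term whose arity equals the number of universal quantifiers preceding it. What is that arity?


Quantifier prefix: exists x exists y exists z
'y' is existentially quantified at position 2.
No universal quantifiers precede it.
Skolem function arity = 0 (a Skolem constant)

0


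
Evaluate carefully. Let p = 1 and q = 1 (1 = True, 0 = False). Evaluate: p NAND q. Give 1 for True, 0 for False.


p = 1, q = 1
Operation: p NAND q
Evaluate: 1 NAND 1 = 0

0


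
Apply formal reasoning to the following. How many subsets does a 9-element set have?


The power set of a set with n elements has 2^n elements.
|P(S)| = 2^9 = 512

512


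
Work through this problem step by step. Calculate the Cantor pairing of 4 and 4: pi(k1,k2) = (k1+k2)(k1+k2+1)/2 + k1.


k1 + k2 = 8
(k1+k2)(k1+k2+1)/2 = 8 * 9 / 2 = 36
pi = 36 + 4 = 40

40


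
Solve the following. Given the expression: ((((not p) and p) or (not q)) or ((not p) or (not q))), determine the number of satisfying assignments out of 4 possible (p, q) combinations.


Check all 4 assignments:
p=0, q=0: 1
p=0, q=1: 1
p=1, q=0: 1
p=1, q=1: 0
Count of True = 3

3


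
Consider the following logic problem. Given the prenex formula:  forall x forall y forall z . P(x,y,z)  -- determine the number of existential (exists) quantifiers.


Quantifier prefix: forall x forall y forall z
Mark each quantifier type:
  U U U
Universal count = 3, Existential count = 0
Asked for existential (exists) quantifiers: 0

0
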